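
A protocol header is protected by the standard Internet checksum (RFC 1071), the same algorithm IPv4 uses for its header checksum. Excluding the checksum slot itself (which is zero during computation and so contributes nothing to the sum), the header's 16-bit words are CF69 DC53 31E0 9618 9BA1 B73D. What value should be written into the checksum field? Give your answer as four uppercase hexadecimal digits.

One's-complement addition (fold any carry out of bit 15 back into bit 0):
  0xCF69 + 0xDC53 = 0x1ABBC → wrap carry → 0xABBD
  0xABBD + 0x31E0 = 0x0DD9D
  0xDD9D + 0x9618 = 0x173B5 → wrap carry → 0x73B6
  0x73B6 + 0x9BA1 = 0x10F57 → wrap carry → 0x0F58
  0x0F58 + 0xB73D = 0x0C695
One's-complement sum = 0xC695.
Checksum = ~0xC695 & 0xFFFF = 0x396A.

396A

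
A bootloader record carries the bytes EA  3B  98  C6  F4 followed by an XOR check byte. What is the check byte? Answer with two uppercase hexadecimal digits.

XOR the bytes together:
  start with 0xEA
  0xEA ⊕ 0x3B = 0xD1
  0xD1 ⊕ 0x98 = 0x49
  0x49 ⊕ 0xC6 = 0x8F
  0x8F ⊕ 0xF4 = 0x7B

7B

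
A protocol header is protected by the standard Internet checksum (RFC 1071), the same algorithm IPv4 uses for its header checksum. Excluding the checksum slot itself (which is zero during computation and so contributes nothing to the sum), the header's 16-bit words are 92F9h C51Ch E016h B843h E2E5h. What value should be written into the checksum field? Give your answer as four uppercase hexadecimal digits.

2CA9

One's-complement addition (fold any carry out of bit 15 back into bit 0):
  0x92F9 + 0xC51C = 0x15815 → wrap carry → 0x5816
  0x5816 + 0xE016 = 0x1382C → wrap carry → 0x382D
  0x382D + 0xB843 = 0x0F070
  0xF070 + 0xE2E5 = 0x1D355 → wrap carry → 0xD356
One's-complement sum = 0xD356.
Checksum = ~0xD356 & 0xFFFF = 0x2CA9.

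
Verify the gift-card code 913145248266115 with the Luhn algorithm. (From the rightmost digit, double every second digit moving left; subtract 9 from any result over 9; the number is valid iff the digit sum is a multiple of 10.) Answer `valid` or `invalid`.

From the right, keep odd positions and double even positions (subtract 9 from any doubled value over 9):
  doubled (positions 2,4,...): 2 3 4 8 1 2 2 → sum 22
  kept (positions 1,3,...): 5 1 6 8 2 4 3 9 → sum 38
Total = 60.
60 mod 10 = 0, so the number is valid.

valid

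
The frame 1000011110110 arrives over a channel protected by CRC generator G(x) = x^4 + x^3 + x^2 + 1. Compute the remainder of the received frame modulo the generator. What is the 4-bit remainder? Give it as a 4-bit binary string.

0100

Modulo-2 division of 1000011110110 by 11101:
  pos 0: 10000 XOR 11101 = 01101
  pos 1: 11011 XOR 11101 = 00110
  pos 3: 11011 XOR 11101 = 00110
  pos 5: 11010 XOR 11101 = 00111
  pos 7: 11111 XOR 11101 = 00010
Remainder = 0100 (nonzero — an error is detected).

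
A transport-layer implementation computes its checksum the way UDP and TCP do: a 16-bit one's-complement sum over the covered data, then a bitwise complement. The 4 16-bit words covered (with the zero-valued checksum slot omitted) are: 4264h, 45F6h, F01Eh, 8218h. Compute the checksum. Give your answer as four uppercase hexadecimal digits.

One's-complement addition (fold any carry out of bit 15 back into bit 0):
  0x4264 + 0x45F6 = 0x0885A
  0x885A + 0xF01E = 0x17878 → wrap carry → 0x7879
  0x7879 + 0x8218 = 0x0FA91
One's-complement sum = 0xFA91.
Checksum = ~0xFA91 & 0xFFFF = 0x056E.

056E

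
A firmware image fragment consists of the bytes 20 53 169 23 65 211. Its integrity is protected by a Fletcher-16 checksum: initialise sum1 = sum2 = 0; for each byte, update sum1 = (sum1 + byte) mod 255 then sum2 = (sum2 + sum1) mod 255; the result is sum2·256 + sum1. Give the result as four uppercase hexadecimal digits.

C41F

Running sums (mod 255):
  after byte 0 (20): sum1=20, sum2=20
  after byte 1 (53): sum1=73, sum2=93
  after byte 2 (169): sum1=242, sum2=80
  after byte 3 (23): sum1=10, sum2=90
  after byte 4 (65): sum1=75, sum2=165
  after byte 5 (211): sum1=31, sum2=196
Checksum = sum2·256 + sum1 = 196·256 + 31 = 50207 = 0xC41F.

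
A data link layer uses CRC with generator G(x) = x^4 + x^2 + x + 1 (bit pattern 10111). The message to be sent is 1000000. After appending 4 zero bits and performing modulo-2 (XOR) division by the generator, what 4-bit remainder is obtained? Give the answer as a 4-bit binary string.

Append 4 zeros: 10000000000. Divide by 10111 (XOR where the leading bit is 1):
  pos 0: 10000 XOR 10111 = 00111
  pos 2: 11100 XOR 10111 = 01011
  pos 3: 10110 XOR 10111 = 00001
Remainder (last 4 bits) = 1000. This is the CRC / FCS.

1000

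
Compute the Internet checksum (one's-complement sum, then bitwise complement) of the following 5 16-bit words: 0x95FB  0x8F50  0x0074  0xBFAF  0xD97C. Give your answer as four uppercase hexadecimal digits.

One's-complement addition (fold any carry out of bit 15 back into bit 0):
  0x95FB + 0x8F50 = 0x1254B → wrap carry → 0x254C
  0x254C + 0x0074 = 0x025C0
  0x25C0 + 0xBFAF = 0x0E56F
  0xE56F + 0xD97C = 0x1BEEB → wrap carry → 0xBEEC
One's-complement sum = 0xBEEC.
Checksum = ~0xBEEC & 0xFFFF = 0x4113.

4113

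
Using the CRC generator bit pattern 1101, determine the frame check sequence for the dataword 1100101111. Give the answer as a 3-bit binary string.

Append 3 zeros: 1100101111000. Divide by 1101 (XOR where the leading bit is 1):
  pos 0: 1100 XOR 1101 = 0001
  pos 3: 1101 XOR 1101 = 0000
  pos 7: 1110 XOR 1101 = 0011
  pos 9: 1100 XOR 1101 = 0001
Remainder (last 3 bits) = 001. This is the CRC / FCS.

001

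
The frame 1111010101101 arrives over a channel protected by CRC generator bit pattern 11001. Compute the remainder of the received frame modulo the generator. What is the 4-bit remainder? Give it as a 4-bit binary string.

0000

Modulo-2 division of 1111010101101 by 11001:
  pos 0: 11110 XOR 11001 = 00111
  pos 2: 11110 XOR 11001 = 00111
  pos 4: 11110 XOR 11001 = 00111
  pos 6: 11111 XOR 11001 = 00110
  pos 8: 11001 XOR 11001 = 00000
Remainder = 0000 (zero — the frame passes the CRC check).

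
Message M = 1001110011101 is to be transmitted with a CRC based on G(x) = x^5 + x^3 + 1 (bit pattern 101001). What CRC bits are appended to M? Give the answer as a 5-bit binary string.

10011

Append 5 zeros: 100111001110100000. Divide by 101001 (XOR where the leading bit is 1):
  pos 0: 100111 XOR 101001 = 001110
  pos 2: 111000 XOR 101001 = 010001
  pos 3: 100011 XOR 101001 = 001010
  pos 5: 101011 XOR 101001 = 000010
  pos 9: 100100 XOR 101001 = 001101
  pos 11: 110100 XOR 101001 = 011101
  pos 12: 111010 XOR 101001 = 010011
Remainder (last 5 bits) = 10011. This is the CRC / FCS.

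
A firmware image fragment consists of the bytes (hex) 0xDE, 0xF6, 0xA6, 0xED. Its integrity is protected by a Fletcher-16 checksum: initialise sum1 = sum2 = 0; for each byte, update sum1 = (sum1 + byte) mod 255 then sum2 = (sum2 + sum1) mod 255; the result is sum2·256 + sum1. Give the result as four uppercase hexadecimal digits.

Running sums (mod 255):
  after byte 0 (0xDE): sum1=222, sum2=222
  after byte 1 (0xF6): sum1=213, sum2=180
  after byte 2 (0xA6): sum1=124, sum2=49
  after byte 3 (0xED): sum1=106, sum2=155
Checksum = sum2·256 + sum1 = 155·256 + 106 = 39786 = 0x9B6A.

9B6A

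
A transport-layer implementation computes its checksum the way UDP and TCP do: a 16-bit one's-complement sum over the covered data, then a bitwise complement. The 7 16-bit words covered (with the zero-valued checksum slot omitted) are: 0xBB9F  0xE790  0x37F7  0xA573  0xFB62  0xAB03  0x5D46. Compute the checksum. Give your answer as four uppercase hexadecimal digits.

7BB7

One's-complement addition (fold any carry out of bit 15 back into bit 0):
  0xBB9F + 0xE790 = 0x1A32F → wrap carry → 0xA330
  0xA330 + 0x37F7 = 0x0DB27
  0xDB27 + 0xA573 = 0x1809A → wrap carry → 0x809B
  0x809B + 0xFB62 = 0x17BFD → wrap carry → 0x7BFE
  0x7BFE + 0xAB03 = 0x12701 → wrap carry → 0x2702
  0x2702 + 0x5D46 = 0x08448
One's-complement sum = 0x8448.
Checksum = ~0x8448 & 0xFFFF = 0x7BB7.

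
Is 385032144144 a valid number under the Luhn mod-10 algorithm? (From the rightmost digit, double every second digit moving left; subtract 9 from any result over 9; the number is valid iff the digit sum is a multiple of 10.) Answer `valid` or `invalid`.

valid

From the right, keep odd positions and double even positions (subtract 9 from any doubled value over 9):
  doubled (positions 2,4,...): 8 8 2 6 1 6 → sum 31
  kept (positions 1,3,...): 4 1 4 2 0 8 → sum 19
Total = 50.
50 mod 10 = 0, so the number is valid.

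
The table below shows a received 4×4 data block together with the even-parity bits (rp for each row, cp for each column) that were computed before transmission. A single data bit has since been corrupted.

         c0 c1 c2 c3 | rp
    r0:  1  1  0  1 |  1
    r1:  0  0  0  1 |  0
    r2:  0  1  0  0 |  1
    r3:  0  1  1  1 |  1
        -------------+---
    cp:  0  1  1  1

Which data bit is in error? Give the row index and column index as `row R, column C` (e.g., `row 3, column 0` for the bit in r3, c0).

row 1, column 0

Recompute each row's even parity and compare to rp:
  r0: data parity 1, sent rp 1 → ok
  r1: data parity 1, sent rp 0 → mismatch
  r2: data parity 1, sent rp 1 → ok
  r3: data parity 1, sent rp 1 → ok
Recompute each column's even parity and compare to cp:
  c0: data parity 1, sent cp 0 → mismatch
  c1: data parity 1, sent cp 1 → ok
  c2: data parity 1, sent cp 1 → ok
  c3: data parity 1, sent cp 1 → ok
Exactly one row (r1) and one column (c0) fail → the flipped bit is at their intersection.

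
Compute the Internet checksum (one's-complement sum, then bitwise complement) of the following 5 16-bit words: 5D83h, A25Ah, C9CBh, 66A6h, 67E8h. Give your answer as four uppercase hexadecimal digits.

One's-complement addition (fold any carry out of bit 15 back into bit 0):
  0x5D83 + 0xA25A = 0x0FFDD
  0xFFDD + 0xC9CB = 0x1C9A8 → wrap carry → 0xC9A9
  0xC9A9 + 0x66A6 = 0x1304F → wrap carry → 0x3050
  0x3050 + 0x67E8 = 0x09838
One's-complement sum = 0x9838.
Checksum = ~0x9838 & 0xFFFF = 0x67C7.

67C7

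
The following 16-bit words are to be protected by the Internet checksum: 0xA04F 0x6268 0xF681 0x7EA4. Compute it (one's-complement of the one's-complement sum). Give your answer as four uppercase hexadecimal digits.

8821

One's-complement addition (fold any carry out of bit 15 back into bit 0):
  0xA04F + 0x6268 = 0x102B7 → wrap carry → 0x02B8
  0x02B8 + 0xF681 = 0x0F939
  0xF939 + 0x7EA4 = 0x177DD → wrap carry → 0x77DE
One's-complement sum = 0x77DE.
Checksum = ~0x77DE & 0xFFFF = 0x8821.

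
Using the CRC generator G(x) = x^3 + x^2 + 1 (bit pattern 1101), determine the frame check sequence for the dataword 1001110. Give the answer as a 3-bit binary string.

110

Append 3 zeros: 1001110000. Divide by 1101 (XOR where the leading bit is 1):
  pos 0: 1001 XOR 1101 = 0100
  pos 1: 1001 XOR 1101 = 0100
  pos 2: 1001 XOR 1101 = 0100
  pos 3: 1000 XOR 1101 = 0101
  pos 4: 1010 XOR 1101 = 0111
  pos 5: 1110 XOR 1101 = 0011
Remainder (last 3 bits) = 110. This is the CRC / FCS.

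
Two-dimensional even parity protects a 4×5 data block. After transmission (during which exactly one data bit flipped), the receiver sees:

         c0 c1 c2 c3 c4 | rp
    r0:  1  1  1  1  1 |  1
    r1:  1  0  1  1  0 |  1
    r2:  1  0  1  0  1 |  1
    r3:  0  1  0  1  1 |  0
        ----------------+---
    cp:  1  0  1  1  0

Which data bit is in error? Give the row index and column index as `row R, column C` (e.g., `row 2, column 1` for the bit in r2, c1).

row 3, column 4

Recompute each row's even parity and compare to rp:
  r0: data parity 1, sent rp 1 → ok
  r1: data parity 1, sent rp 1 → ok
  r2: data parity 1, sent rp 1 → ok
  r3: data parity 1, sent rp 0 → mismatch
Recompute each column's even parity and compare to cp:
  c0: data parity 1, sent cp 1 → ok
  c1: data parity 0, sent cp 0 → ok
  c2: data parity 1, sent cp 1 → ok
  c3: data parity 1, sent cp 1 → ok
  c4: data parity 1, sent cp 0 → mismatch
Exactly one row (r3) and one column (c4) fail → the flipped bit is at their intersection.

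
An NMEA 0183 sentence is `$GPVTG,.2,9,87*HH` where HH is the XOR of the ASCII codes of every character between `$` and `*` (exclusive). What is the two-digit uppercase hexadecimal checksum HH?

XOR the ASCII codes of the payload characters:
  'G' = 0x47 → acc = 0x47
  'P' = 0x50 → acc = 0x17
  'V' = 0x56 → acc = 0x41
  'T' = 0x54 → acc = 0x15
  'G' = 0x47 → acc = 0x52
  ',' = 0x2C → acc = 0x7E
  '.' = 0x2E → acc = 0x50
  '2' = 0x32 → acc = 0x62
  ',' = 0x2C → acc = 0x4E
  '9' = 0x39 → acc = 0x77
  ',' = 0x2C → acc = 0x5B
  '8' = 0x38 → acc = 0x63
  '7' = 0x37 → acc = 0x54
Checksum = 0x54.

54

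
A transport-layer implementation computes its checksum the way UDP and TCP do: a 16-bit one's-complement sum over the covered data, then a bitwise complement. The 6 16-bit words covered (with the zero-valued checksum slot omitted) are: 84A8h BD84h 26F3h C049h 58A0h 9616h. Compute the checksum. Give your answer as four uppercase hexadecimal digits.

One's-complement addition (fold any carry out of bit 15 back into bit 0):
  0x84A8 + 0xBD84 = 0x1422C → wrap carry → 0x422D
  0x422D + 0x26F3 = 0x06920
  0x6920 + 0xC049 = 0x12969 → wrap carry → 0x296A
  0x296A + 0x58A0 = 0x0820A
  0x820A + 0x9616 = 0x11820 → wrap carry → 0x1821
One's-complement sum = 0x1821.
Checksum = ~0x1821 & 0xFFFF = 0xE7DE.

E7DE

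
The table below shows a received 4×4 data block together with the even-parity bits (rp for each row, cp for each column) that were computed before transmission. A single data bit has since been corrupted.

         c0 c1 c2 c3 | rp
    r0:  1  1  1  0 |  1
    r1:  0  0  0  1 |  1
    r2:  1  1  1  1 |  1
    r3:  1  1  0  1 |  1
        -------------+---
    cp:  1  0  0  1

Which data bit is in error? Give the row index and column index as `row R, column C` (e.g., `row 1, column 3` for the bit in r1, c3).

Recompute each row's even parity and compare to rp:
  r0: data parity 1, sent rp 1 → ok
  r1: data parity 1, sent rp 1 → ok
  r2: data parity 0, sent rp 1 → mismatch
  r3: data parity 1, sent rp 1 → ok
Recompute each column's even parity and compare to cp:
  c0: data parity 1, sent cp 1 → ok
  c1: data parity 1, sent cp 0 → mismatch
  c2: data parity 0, sent cp 0 → ok
  c3: data parity 1, sent cp 1 → ok
Exactly one row (r2) and one column (c1) fail → the flipped bit is at their intersection.

row 2, column 1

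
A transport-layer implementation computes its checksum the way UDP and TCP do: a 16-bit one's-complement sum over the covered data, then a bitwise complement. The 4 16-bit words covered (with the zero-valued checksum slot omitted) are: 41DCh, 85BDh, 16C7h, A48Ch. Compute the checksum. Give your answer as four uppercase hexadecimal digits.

7D12

One's-complement addition (fold any carry out of bit 15 back into bit 0):
  0x41DC + 0x85BD = 0x0C799
  0xC799 + 0x16C7 = 0x0DE60
  0xDE60 + 0xA48C = 0x182EC → wrap carry → 0x82ED
One's-complement sum = 0x82ED.
Checksum = ~0x82ED & 0xFFFF = 0x7D12.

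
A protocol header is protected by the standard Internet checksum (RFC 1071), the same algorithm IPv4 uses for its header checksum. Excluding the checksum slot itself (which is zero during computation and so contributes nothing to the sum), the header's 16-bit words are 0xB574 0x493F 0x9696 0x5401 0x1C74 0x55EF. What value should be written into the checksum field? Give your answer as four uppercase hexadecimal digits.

A450

One's-complement addition (fold any carry out of bit 15 back into bit 0):
  0xB574 + 0x493F = 0x0FEB3
  0xFEB3 + 0x9696 = 0x19549 → wrap carry → 0x954A
  0x954A + 0x5401 = 0x0E94B
  0xE94B + 0x1C74 = 0x105BF → wrap carry → 0x05C0
  0x05C0 + 0x55EF = 0x05BAF
One's-complement sum = 0x5BAF.
Checksum = ~0x5BAF & 0xFFFF = 0xA450.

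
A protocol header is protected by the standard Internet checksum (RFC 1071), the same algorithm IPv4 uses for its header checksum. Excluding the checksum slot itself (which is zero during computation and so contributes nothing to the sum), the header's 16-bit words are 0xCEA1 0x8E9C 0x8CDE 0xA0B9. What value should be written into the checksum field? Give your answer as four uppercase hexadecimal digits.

7529

One's-complement addition (fold any carry out of bit 15 back into bit 0):
  0xCEA1 + 0x8E9C = 0x15D3D → wrap carry → 0x5D3E
  0x5D3E + 0x8CDE = 0x0EA1C
  0xEA1C + 0xA0B9 = 0x18AD5 → wrap carry → 0x8AD6
One's-complement sum = 0x8AD6.
Checksum = ~0x8AD6 & 0xFFFF = 0x7529.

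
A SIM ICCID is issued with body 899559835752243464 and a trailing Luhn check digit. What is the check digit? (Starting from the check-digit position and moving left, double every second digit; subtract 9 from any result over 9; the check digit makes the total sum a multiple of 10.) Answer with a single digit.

Partial digits right→left: 4 6 4 3 4 2 2 5 7 5 3 8 9 5 5 9 9 8
Double every second digit counting from the check-digit position (so the 1st, 3rd, 5th, ... of the partial from the right).
  doubled (with −9 where >9): 8 8 8 4 5 6 9 1 9 → sum 58
  kept as-is: 6 3 2 5 5 8 5 9 8 → sum 51
Total = 58 + 51 = 109.
Check digit = (10 − (109 mod 10)) mod 10 = 1.

1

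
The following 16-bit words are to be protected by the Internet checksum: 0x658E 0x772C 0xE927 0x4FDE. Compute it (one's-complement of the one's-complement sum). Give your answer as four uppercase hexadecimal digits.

One's-complement addition (fold any carry out of bit 15 back into bit 0):
  0x658E + 0x772C = 0x0DCBA
  0xDCBA + 0xE927 = 0x1C5E1 → wrap carry → 0xC5E2
  0xC5E2 + 0x4FDE = 0x115C0 → wrap carry → 0x15C1
One's-complement sum = 0x15C1.
Checksum = ~0x15C1 & 0xFFFF = 0xEA3E.

EA3E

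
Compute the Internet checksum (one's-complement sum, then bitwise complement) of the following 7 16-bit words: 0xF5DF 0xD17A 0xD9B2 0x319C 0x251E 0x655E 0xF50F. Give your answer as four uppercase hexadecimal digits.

One's-complement addition (fold any carry out of bit 15 back into bit 0):
  0xF5DF + 0xD17A = 0x1C759 → wrap carry → 0xC75A
  0xC75A + 0xD9B2 = 0x1A10C → wrap carry → 0xA10D
  0xA10D + 0x319C = 0x0D2A9
  0xD2A9 + 0x251E = 0x0F7C7
  0xF7C7 + 0x655E = 0x15D25 → wrap carry → 0x5D26
  0x5D26 + 0xF50F = 0x15235 → wrap carry → 0x5236
One's-complement sum = 0x5236.
Checksum = ~0x5236 & 0xFFFF = 0xADC9.

ADC9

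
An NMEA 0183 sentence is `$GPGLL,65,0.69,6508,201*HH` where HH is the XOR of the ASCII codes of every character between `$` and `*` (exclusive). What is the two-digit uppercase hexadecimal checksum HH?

XOR the ASCII codes of the payload characters:
  'G' = 0x47 → acc = 0x47
  'P' = 0x50 → acc = 0x17
  'G' = 0x47 → acc = 0x50
  'L' = 0x4C → acc = 0x1C
  'L' = 0x4C → acc = 0x50
  ',' = 0x2C → acc = 0x7C
  '6' = 0x36 → acc = 0x4A
  '5' = 0x35 → acc = 0x7F
  ',' = 0x2C → acc = 0x53
  '0' = 0x30 → acc = 0x63
  '.' = 0x2E → acc = 0x4D
  '6' = 0x36 → acc = 0x7B
  '9' = 0x39 → acc = 0x42
  ',' = 0x2C → acc = 0x6E
  '6' = 0x36 → acc = 0x58
  '5' = 0x35 → acc = 0x6D
  '0' = 0x30 → acc = 0x5D
  '8' = 0x38 → acc = 0x65
  ',' = 0x2C → acc = 0x49
  '2' = 0x32 → acc = 0x7B
  '0' = 0x30 → acc = 0x4B
  '1' = 0x31 → acc = 0x7A
Checksum = 0x7A.

7A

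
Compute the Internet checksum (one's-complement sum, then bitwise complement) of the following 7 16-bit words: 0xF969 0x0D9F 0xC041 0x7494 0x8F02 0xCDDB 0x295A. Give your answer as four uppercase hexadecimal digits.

One's-complement addition (fold any carry out of bit 15 back into bit 0):
  0xF969 + 0x0D9F = 0x10708 → wrap carry → 0x0709
  0x0709 + 0xC041 = 0x0C74A
  0xC74A + 0x7494 = 0x13BDE → wrap carry → 0x3BDF
  0x3BDF + 0x8F02 = 0x0CAE1
  0xCAE1 + 0xCDDB = 0x198BC → wrap carry → 0x98BD
  0x98BD + 0x295A = 0x0C217
One's-complement sum = 0xC217.
Checksum = ~0xC217 & 0xFFFF = 0x3DE8.

3DE8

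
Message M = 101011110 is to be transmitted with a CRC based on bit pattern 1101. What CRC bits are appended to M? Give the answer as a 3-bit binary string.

000

Append 3 zeros: 101011110000. Divide by 1101 (XOR where the leading bit is 1):
  pos 0: 1010 XOR 1101 = 0111
  pos 1: 1111 XOR 1101 = 0010
  pos 3: 1011 XOR 1101 = 0110
  pos 4: 1101 XOR 1101 = 0000
Remainder (last 3 bits) = 000. This is the CRC / FCS.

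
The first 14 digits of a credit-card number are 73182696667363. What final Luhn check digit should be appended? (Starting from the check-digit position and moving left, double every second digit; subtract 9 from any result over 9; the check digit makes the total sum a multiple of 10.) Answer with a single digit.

8

Partial digits right→left: 3 6 3 7 6 6 6 9 6 2 8 1 3 7
Double every second digit counting from the check-digit position (so the 1st, 3rd, 5th, ... of the partial from the right).
  doubled (with −9 where >9): 6 6 3 3 3 7 6 → sum 34
  kept as-is: 6 7 6 9 2 1 7 → sum 38
Total = 34 + 38 = 72.
Check digit = (10 − (72 mod 10)) mod 10 = 8.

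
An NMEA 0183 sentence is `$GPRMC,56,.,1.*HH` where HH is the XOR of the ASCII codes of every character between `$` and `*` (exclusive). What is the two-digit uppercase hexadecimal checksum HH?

XOR the ASCII codes of the payload characters:
  'G' = 0x47 → acc = 0x47
  'P' = 0x50 → acc = 0x17
  'R' = 0x52 → acc = 0x45
  'M' = 0x4D → acc = 0x08
  'C' = 0x43 → acc = 0x4B
  ',' = 0x2C → acc = 0x67
  '5' = 0x35 → acc = 0x52
  '6' = 0x36 → acc = 0x64
  ',' = 0x2C → acc = 0x48
  '.' = 0x2E → acc = 0x66
  ',' = 0x2C → acc = 0x4A
  '1' = 0x31 → acc = 0x7B
  '.' = 0x2E → acc = 0x55
Checksum = 0x55.

55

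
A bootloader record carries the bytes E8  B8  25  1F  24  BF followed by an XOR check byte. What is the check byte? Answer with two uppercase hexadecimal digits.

F1

XOR the bytes together:
  start with 0xE8
  0xE8 ⊕ 0xB8 = 0x50
  0x50 ⊕ 0x25 = 0x75
  0x75 ⊕ 0x1F = 0x6A
  0x6A ⊕ 0x24 = 0x4E
  0x4E ⊕ 0xBF = 0xF1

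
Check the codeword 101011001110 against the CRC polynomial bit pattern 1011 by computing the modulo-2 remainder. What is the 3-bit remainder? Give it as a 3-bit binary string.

011

Modulo-2 division of 101011001110 by 1011:
  pos 0: 1010 XOR 1011 = 0001
  pos 3: 1110 XOR 1011 = 0101
  pos 4: 1010 XOR 1011 = 0001
  pos 7: 1111 XOR 1011 = 0100
  pos 8: 1000 XOR 1011 = 0011
Remainder = 011 (nonzero — an error is detected).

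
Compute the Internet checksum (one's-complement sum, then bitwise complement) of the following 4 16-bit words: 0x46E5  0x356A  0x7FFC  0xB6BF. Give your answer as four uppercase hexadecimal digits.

One's-complement addition (fold any carry out of bit 15 back into bit 0):
  0x46E5 + 0x356A = 0x07C4F
  0x7C4F + 0x7FFC = 0x0FC4B
  0xFC4B + 0xB6BF = 0x1B30A → wrap carry → 0xB30B
One's-complement sum = 0xB30B.
Checksum = ~0xB30B & 0xFFFF = 0x4CF4.

4CF4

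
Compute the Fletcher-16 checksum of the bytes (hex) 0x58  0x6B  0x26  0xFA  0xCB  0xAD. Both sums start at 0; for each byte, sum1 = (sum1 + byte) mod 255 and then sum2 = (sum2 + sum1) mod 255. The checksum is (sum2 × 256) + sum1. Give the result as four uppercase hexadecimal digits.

F95E

Running sums (mod 255):
  after byte 0 (0x58): sum1=88, sum2=88
  after byte 1 (0x6B): sum1=195, sum2=28
  after byte 2 (0x26): sum1=233, sum2=6
  after byte 3 (0xFA): sum1=228, sum2=234
  after byte 4 (0xCB): sum1=176, sum2=155
  after byte 5 (0xAD): sum1=94, sum2=249
Checksum = sum2·256 + sum1 = 249·256 + 94 = 63838 = 0xF95E.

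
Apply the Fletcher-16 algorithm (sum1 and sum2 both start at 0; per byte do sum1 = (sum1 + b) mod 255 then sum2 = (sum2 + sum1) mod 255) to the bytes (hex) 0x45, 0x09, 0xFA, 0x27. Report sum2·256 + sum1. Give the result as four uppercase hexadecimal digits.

4D70

Running sums (mod 255):
  after byte 0 (0x45): sum1=69, sum2=69
  after byte 1 (0x09): sum1=78, sum2=147
  after byte 2 (0xFA): sum1=73, sum2=220
  after byte 3 (0x27): sum1=112, sum2=77
Checksum = sum2·256 + sum1 = 77·256 + 112 = 19824 = 0x4D70.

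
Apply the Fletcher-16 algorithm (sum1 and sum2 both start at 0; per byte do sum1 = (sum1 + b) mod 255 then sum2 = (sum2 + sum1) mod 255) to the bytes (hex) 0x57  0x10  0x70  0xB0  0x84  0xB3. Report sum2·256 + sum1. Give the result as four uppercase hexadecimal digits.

ECC0

Running sums (mod 255):
  after byte 0 (0x57): sum1=87, sum2=87
  after byte 1 (0x10): sum1=103, sum2=190
  after byte 2 (0x70): sum1=215, sum2=150
  after byte 3 (0xB0): sum1=136, sum2=31
  after byte 4 (0x84): sum1=13, sum2=44
  after byte 5 (0xB3): sum1=192, sum2=236
Checksum = sum2·256 + sum1 = 236·256 + 192 = 60608 = 0xECC0.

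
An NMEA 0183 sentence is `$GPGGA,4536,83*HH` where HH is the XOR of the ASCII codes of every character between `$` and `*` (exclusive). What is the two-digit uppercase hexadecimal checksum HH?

XOR the ASCII codes of the payload characters:
  'G' = 0x47 → acc = 0x47
  'P' = 0x50 → acc = 0x17
  'G' = 0x47 → acc = 0x50
  'G' = 0x47 → acc = 0x17
  'A' = 0x41 → acc = 0x56
  ',' = 0x2C → acc = 0x7A
  '4' = 0x34 → acc = 0x4E
  '5' = 0x35 → acc = 0x7B
  '3' = 0x33 → acc = 0x48
  '6' = 0x36 → acc = 0x7E
  ',' = 0x2C → acc = 0x52
  '8' = 0x38 → acc = 0x6A
  '3' = 0x33 → acc = 0x59
Checksum = 0x59.

59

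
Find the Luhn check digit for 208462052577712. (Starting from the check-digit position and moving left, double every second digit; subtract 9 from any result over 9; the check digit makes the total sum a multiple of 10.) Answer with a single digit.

Partial digits right→left: 2 1 7 7 7 5 2 5 0 2 6 4 8 0 2
Double every second digit counting from the check-digit position (so the 1st, 3rd, 5th, ... of the partial from the right).
  doubled (with −9 where >9): 4 5 5 4 0 3 7 4 → sum 32
  kept as-is: 1 7 5 5 2 4 0 → sum 24
Total = 32 + 24 = 56.
Check digit = (10 − (56 mod 10)) mod 10 = 4.

4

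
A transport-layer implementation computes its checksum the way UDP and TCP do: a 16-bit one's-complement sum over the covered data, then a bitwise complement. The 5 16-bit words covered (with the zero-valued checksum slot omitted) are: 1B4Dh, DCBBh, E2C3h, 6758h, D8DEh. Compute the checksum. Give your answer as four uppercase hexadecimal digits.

One's-complement addition (fold any carry out of bit 15 back into bit 0):
  0x1B4D + 0xDCBB = 0x0F808
  0xF808 + 0xE2C3 = 0x1DACB → wrap carry → 0xDACC
  0xDACC + 0x6758 = 0x14224 → wrap carry → 0x4225
  0x4225 + 0xD8DE = 0x11B03 → wrap carry → 0x1B04
One's-complement sum = 0x1B04.
Checksum = ~0x1B04 & 0xFFFF = 0xE4FB.

E4FB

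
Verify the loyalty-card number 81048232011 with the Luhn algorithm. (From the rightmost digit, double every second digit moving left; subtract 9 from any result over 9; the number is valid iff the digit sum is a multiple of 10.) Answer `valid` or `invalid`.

valid

From the right, keep odd positions and double even positions (subtract 9 from any doubled value over 9):
  doubled (positions 2,4,...): 2 4 4 8 2 → sum 20
  kept (positions 1,3,...): 1 0 3 8 0 8 → sum 20
Total = 40.
40 mod 10 = 0, so the number is valid.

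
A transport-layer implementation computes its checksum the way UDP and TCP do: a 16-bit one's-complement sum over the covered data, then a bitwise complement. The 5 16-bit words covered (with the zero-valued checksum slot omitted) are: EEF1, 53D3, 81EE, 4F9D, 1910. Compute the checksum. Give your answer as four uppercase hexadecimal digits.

D29E

One's-complement addition (fold any carry out of bit 15 back into bit 0):
  0xEEF1 + 0x53D3 = 0x142C4 → wrap carry → 0x42C5
  0x42C5 + 0x81EE = 0x0C4B3
  0xC4B3 + 0x4F9D = 0x11450 → wrap carry → 0x1451
  0x1451 + 0x1910 = 0x02D61
One's-complement sum = 0x2D61.
Checksum = ~0x2D61 & 0xFFFF = 0xD29E.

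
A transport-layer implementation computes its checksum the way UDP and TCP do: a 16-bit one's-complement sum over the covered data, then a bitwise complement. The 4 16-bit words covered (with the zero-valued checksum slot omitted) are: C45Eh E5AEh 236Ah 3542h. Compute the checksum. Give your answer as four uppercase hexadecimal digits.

One's-complement addition (fold any carry out of bit 15 back into bit 0):
  0xC45E + 0xE5AE = 0x1AA0C → wrap carry → 0xAA0D
  0xAA0D + 0x236A = 0x0CD77
  0xCD77 + 0x3542 = 0x102B9 → wrap carry → 0x02BA
One's-complement sum = 0x02BA.
Checksum = ~0x02BA & 0xFFFF = 0xFD45.

FD45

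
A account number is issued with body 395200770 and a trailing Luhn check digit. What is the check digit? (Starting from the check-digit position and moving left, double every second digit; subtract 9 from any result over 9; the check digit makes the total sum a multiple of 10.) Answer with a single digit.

0

Partial digits right→left: 0 7 7 0 0 2 5 9 3
Double every second digit counting from the check-digit position (so the 1st, 3rd, 5th, ... of the partial from the right).
  doubled (with −9 where >9): 0 5 0 1 6 → sum 12
  kept as-is: 7 0 2 9 → sum 18
Total = 12 + 18 = 30.
Check digit = (10 − (30 mod 10)) mod 10 = 0.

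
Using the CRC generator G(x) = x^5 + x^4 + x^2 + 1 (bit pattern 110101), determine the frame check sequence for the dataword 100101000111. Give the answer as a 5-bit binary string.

00000

Append 5 zeros: 10010100011100000. Divide by 110101 (XOR where the leading bit is 1):
  pos 0: 100101 XOR 110101 = 010000
  pos 1: 100000 XOR 110101 = 010101
  pos 2: 101010 XOR 110101 = 011111
  pos 3: 111110 XOR 110101 = 001011
  pos 5: 101111 XOR 110101 = 011010
  pos 6: 110101 XOR 110101 = 000000
Remainder (last 5 bits) = 00000. This is the CRC / FCS.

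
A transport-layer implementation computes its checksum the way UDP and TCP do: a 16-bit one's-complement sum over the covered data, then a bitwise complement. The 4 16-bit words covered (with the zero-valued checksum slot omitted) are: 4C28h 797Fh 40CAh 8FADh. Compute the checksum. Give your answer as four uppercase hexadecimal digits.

69E0

One's-complement addition (fold any carry out of bit 15 back into bit 0):
  0x4C28 + 0x797F = 0x0C5A7
  0xC5A7 + 0x40CA = 0x10671 → wrap carry → 0x0672
  0x0672 + 0x8FAD = 0x0961F
One's-complement sum = 0x961F.
Checksum = ~0x961F & 0xFFFF = 0x69E0.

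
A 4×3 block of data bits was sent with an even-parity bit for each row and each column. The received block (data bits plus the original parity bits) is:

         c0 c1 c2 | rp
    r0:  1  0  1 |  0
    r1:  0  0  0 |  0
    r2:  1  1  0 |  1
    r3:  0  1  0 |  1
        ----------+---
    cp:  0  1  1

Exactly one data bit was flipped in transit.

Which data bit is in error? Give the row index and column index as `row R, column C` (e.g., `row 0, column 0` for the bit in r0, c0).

row 2, column 1

Recompute each row's even parity and compare to rp:
  r0: data parity 0, sent rp 0 → ok
  r1: data parity 0, sent rp 0 → ok
  r2: data parity 0, sent rp 1 → mismatch
  r3: data parity 1, sent rp 1 → ok
Recompute each column's even parity and compare to cp:
  c0: data parity 0, sent cp 0 → ok
  c1: data parity 0, sent cp 1 → mismatch
  c2: data parity 1, sent cp 1 → ok
Exactly one row (r2) and one column (c1) fail → the flipped bit is at their intersection.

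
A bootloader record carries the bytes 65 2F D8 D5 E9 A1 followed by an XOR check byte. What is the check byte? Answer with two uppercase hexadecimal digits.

0F

XOR the bytes together:
  start with 0x65
  0x65 ⊕ 0x2F = 0x4A
  0x4A ⊕ 0xD8 = 0x92
  0x92 ⊕ 0xD5 = 0x47
  0x47 ⊕ 0xE9 = 0xAE
  0xAE ⊕ 0xA1 = 0x0F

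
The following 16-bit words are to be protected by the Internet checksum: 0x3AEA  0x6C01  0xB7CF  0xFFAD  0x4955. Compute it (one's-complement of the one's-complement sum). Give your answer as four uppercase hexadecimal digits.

5841

One's-complement addition (fold any carry out of bit 15 back into bit 0):
  0x3AEA + 0x6C01 = 0x0A6EB
  0xA6EB + 0xB7CF = 0x15EBA → wrap carry → 0x5EBB
  0x5EBB + 0xFFAD = 0x15E68 → wrap carry → 0x5E69
  0x5E69 + 0x4955 = 0x0A7BE
One's-complement sum = 0xA7BE.
Checksum = ~0xA7BE & 0xFFFF = 0x5841.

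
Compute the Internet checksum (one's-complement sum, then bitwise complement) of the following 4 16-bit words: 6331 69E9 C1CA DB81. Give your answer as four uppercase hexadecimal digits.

9598

One's-complement addition (fold any carry out of bit 15 back into bit 0):
  0x6331 + 0x69E9 = 0x0CD1A
  0xCD1A + 0xC1CA = 0x18EE4 → wrap carry → 0x8EE5
  0x8EE5 + 0xDB81 = 0x16A66 → wrap carry → 0x6A67
One's-complement sum = 0x6A67.
Checksum = ~0x6A67 & 0xFFFF = 0x9598.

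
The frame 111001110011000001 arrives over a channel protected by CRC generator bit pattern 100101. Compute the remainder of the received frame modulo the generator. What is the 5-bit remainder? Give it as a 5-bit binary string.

10000

Modulo-2 division of 111001110011000001 by 100101:
  pos 0: 111001 XOR 100101 = 011100
  pos 1: 111001 XOR 100101 = 011100
  pos 2: 111001 XOR 100101 = 011100
  pos 3: 111000 XOR 100101 = 011101
  pos 4: 111010 XOR 100101 = 011111
  pos 5: 111111 XOR 100101 = 011010
  pos 6: 110101 XOR 100101 = 010000
  pos 7: 100000 XOR 100101 = 000101
  pos 10: 101000 XOR 100101 = 001101
  pos 12: 110101 XOR 100101 = 010000
Remainder = 10000 (nonzero — an error is detected).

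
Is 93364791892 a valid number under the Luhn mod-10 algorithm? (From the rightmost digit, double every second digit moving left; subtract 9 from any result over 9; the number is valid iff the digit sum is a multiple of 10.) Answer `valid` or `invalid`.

From the right, keep odd positions and double even positions (subtract 9 from any doubled value over 9):
  doubled (positions 2,4,...): 9 2 5 3 6 → sum 25
  kept (positions 1,3,...): 2 8 9 4 3 9 → sum 35
Total = 60.
60 mod 10 = 0, so the number is valid.

valid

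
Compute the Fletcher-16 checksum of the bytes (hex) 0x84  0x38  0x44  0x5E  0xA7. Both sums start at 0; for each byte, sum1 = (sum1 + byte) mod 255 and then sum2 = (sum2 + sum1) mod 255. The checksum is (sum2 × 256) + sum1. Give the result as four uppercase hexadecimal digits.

A807

Running sums (mod 255):
  after byte 0 (0x84): sum1=132, sum2=132
  after byte 1 (0x38): sum1=188, sum2=65
  after byte 2 (0x44): sum1=1, sum2=66
  after byte 3 (0x5E): sum1=95, sum2=161
  after byte 4 (0xA7): sum1=7, sum2=168
Checksum = sum2·256 + sum1 = 168·256 + 7 = 43015 = 0xA807.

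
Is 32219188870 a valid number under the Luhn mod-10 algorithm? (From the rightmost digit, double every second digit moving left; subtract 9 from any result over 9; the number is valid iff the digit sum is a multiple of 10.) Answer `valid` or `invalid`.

valid

From the right, keep odd positions and double even positions (subtract 9 from any doubled value over 9):
  doubled (positions 2,4,...): 5 7 2 2 4 → sum 20
  kept (positions 1,3,...): 0 8 8 9 2 3 → sum 30
Total = 50.
50 mod 10 = 0, so the number is valid.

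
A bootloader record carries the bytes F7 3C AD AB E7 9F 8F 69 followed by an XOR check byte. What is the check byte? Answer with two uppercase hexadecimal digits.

XOR the bytes together:
  start with 0xF7
  0xF7 ⊕ 0x3C = 0xCB
  0xCB ⊕ 0xAD = 0x66
  0x66 ⊕ 0xAB = 0xCD
  0xCD ⊕ 0xE7 = 0x2A
  0x2A ⊕ 0x9F = 0xB5
  0xB5 ⊕ 0x8F = 0x3A
  0x3A ⊕ 0x69 = 0x53

53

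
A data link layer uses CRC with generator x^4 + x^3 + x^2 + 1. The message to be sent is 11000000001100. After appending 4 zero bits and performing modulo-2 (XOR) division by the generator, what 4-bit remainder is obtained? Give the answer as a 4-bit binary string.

Append 4 zeros: 110000000011000000. Divide by 11101 (XOR where the leading bit is 1):
  pos 0: 11000 XOR 11101 = 00101
  pos 2: 10100 XOR 11101 = 01001
  pos 3: 10010 XOR 11101 = 01111
  pos 4: 11110 XOR 11101 = 00011
  pos 7: 11011 XOR 11101 = 00110
  pos 9: 11000 XOR 11101 = 00101
  pos 11: 10100 XOR 11101 = 01001
  pos 12: 10010 XOR 11101 = 01111
  pos 13: 11110 XOR 11101 = 00011
Remainder (last 4 bits) = 0011. This is the CRC / FCS.

0011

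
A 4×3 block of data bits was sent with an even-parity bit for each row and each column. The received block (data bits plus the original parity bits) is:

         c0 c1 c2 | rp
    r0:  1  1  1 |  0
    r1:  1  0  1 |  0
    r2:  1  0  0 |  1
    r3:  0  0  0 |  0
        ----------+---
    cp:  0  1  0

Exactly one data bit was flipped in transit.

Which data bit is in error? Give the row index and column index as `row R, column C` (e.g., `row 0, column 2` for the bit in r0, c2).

row 0, column 0

Recompute each row's even parity and compare to rp:
  r0: data parity 1, sent rp 0 → mismatch
  r1: data parity 0, sent rp 0 → ok
  r2: data parity 1, sent rp 1 → ok
  r3: data parity 0, sent rp 0 → ok
Recompute each column's even parity and compare to cp:
  c0: data parity 1, sent cp 0 → mismatch
  c1: data parity 1, sent cp 1 → ok
  c2: data parity 0, sent cp 0 → ok
Exactly one row (r0) and one column (c0) fail → the flipped bit is at their intersection.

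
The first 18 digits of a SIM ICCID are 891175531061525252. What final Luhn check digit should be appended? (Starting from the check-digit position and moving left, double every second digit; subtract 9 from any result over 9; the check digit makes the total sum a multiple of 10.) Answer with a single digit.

5

Partial digits right→left: 2 5 2 5 2 5 1 6 0 1 3 5 5 7 1 1 9 8
Double every second digit counting from the check-digit position (so the 1st, 3rd, 5th, ... of the partial from the right).
  doubled (with −9 where >9): 4 4 4 2 0 6 1 2 9 → sum 32
  kept as-is: 5 5 5 6 1 5 7 1 8 → sum 43
Total = 32 + 43 = 75.
Check digit = (10 − (75 mod 10)) mod 10 = 5.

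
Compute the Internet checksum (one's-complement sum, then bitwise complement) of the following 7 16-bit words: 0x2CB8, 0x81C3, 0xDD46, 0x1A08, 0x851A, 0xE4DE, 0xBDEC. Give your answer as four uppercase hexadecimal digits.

324F

One's-complement addition (fold any carry out of bit 15 back into bit 0):
  0x2CB8 + 0x81C3 = 0x0AE7B
  0xAE7B + 0xDD46 = 0x18BC1 → wrap carry → 0x8BC2
  0x8BC2 + 0x1A08 = 0x0A5CA
  0xA5CA + 0x851A = 0x12AE4 → wrap carry → 0x2AE5
  0x2AE5 + 0xE4DE = 0x10FC3 → wrap carry → 0x0FC4
  0x0FC4 + 0xBDEC = 0x0CDB0
One's-complement sum = 0xCDB0.
Checksum = ~0xCDB0 & 0xFFFF = 0x324F.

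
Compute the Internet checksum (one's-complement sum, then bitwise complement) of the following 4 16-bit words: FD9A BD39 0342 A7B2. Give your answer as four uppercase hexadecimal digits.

One's-complement addition (fold any carry out of bit 15 back into bit 0):
  0xFD9A + 0xBD39 = 0x1BAD3 → wrap carry → 0xBAD4
  0xBAD4 + 0x0342 = 0x0BE16
  0xBE16 + 0xA7B2 = 0x165C8 → wrap carry → 0x65C9
One's-complement sum = 0x65C9.
Checksum = ~0x65C9 & 0xFFFF = 0x9A36.

9A36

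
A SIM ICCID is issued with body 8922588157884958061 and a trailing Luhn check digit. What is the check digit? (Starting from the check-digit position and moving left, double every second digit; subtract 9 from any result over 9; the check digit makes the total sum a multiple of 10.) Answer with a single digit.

Partial digits right→left: 1 6 0 8 5 9 4 8 8 7 5 1 8 8 5 2 2 9 8
Double every second digit counting from the check-digit position (so the 1st, 3rd, 5th, ... of the partial from the right).
  doubled (with −9 where >9): 2 0 1 8 7 1 7 1 4 7 → sum 38
  kept as-is: 6 8 9 8 7 1 8 2 9 → sum 58
Total = 38 + 58 = 96.
Check digit = (10 − (96 mod 10)) mod 10 = 4.

4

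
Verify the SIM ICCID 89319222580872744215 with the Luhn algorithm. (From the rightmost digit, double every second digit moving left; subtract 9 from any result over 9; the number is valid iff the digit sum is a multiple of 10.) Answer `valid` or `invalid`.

valid

From the right, keep odd positions and double even positions (subtract 9 from any doubled value over 9):
  doubled (positions 2,4,...): 2 8 5 5 0 1 4 9 6 7 → sum 47
  kept (positions 1,3,...): 5 2 4 2 8 8 2 2 1 9 → sum 43
Total = 90.
90 mod 10 = 0, so the number is valid.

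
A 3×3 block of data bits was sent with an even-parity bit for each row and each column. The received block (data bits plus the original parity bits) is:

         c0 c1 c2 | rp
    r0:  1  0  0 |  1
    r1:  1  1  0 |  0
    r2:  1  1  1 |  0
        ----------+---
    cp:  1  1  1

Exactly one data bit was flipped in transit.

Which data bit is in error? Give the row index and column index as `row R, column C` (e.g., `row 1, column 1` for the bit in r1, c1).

Recompute each row's even parity and compare to rp:
  r0: data parity 1, sent rp 1 → ok
  r1: data parity 0, sent rp 0 → ok
  r2: data parity 1, sent rp 0 → mismatch
Recompute each column's even parity and compare to cp:
  c0: data parity 1, sent cp 1 → ok
  c1: data parity 0, sent cp 1 → mismatch
  c2: data parity 1, sent cp 1 → ok
Exactly one row (r2) and one column (c1) fail → the flipped bit is at their intersection.

row 2, column 1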